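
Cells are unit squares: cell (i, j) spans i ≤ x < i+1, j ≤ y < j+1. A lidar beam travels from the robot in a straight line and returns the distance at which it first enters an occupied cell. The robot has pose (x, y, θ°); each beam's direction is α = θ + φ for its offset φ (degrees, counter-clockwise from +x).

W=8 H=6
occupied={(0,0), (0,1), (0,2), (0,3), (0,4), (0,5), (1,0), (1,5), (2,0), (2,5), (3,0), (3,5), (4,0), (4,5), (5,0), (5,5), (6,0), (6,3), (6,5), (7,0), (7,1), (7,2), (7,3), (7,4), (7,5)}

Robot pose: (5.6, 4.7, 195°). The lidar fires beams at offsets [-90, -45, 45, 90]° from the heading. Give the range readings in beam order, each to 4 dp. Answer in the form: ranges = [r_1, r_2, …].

ranges = [0.3106, 0.6000, 4.2724, 1.5455]

beam 1: φ=-90°, α=105°
  direction (-0.2588, 0.9659); cell (5,4); t to first gridline: x 2.3182, y 0.3106 (then +3.8637 / +1.0353)
    (5,5) via y @ 0.3106  # hit
  → r_1 = 0.3106
beam 2: φ=-45°, α=150°
  direction (-0.8660, 0.5000); cell (5,4); t to first gridline: x 0.6928, y 0.6000 (then +1.1547 / +2.0000)
    (5,5) via y @ 0.6000  # hit
  → r_2 = 0.6000
beam 3: φ=45°, α=240°
  direction (-0.5000, -0.8660); cell (5,4); t to first gridline: x 1.2000, y 0.8083 (then +2.0000 / +1.1547)
    (5,3) via y @ 0.8083
    (4,3) via x @ 1.2000
    (4,2) via y @ 1.9630
    (4,1) via y @ 3.1177
    (3,1) via x @ 3.2000
    (3,0) via y @ 4.2724  # hit
  → r_3 = 4.2724
beam 4: φ=90°, α=285°
  direction (0.2588, -0.9659); cell (5,4); t to first gridline: x 1.5455, y 0.7247 (then +3.8637 / +1.0353)
    (5,3) via y @ 0.7247
    (6,3) via x @ 1.5455  # hit
  → r_4 = 1.5455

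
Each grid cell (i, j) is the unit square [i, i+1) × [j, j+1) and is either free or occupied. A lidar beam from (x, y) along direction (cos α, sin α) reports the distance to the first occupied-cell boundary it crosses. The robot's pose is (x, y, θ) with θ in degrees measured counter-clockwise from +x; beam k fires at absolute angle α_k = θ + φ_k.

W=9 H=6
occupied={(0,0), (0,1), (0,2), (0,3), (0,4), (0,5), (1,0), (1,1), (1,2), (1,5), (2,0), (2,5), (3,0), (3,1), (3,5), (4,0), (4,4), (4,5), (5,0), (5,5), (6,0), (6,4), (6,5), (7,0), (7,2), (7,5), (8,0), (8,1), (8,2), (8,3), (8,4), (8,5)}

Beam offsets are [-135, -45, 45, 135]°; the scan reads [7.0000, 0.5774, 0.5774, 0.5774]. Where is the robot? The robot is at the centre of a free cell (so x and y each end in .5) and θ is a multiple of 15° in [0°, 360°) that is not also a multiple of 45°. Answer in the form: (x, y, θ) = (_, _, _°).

(x, y, θ) = (7.5, 1.5, 285°)

The pose lattice has 22·16 = 352 candidates. Test each by forward raycasting.
  (4.5, 3.5, 285°): beam 1 = 3.0000 ≠ 7.0000 ✗
  (2.5, 3.5, 330°): beam 1 = 1.5529 ≠ 7.0000 ✗
  (3.5, 2.5, 120°): beam 1 = 4.6587 ≠ 7.0000 ✗
  (4.5, 3.5, 195°): beam 1 = 0.5774 ≠ 7.0000 ✗
  …
  (7.5, 1.5, 285°): r_1=7.0000, r_2=0.5774, r_3=0.5774, r_4=0.5774 — all match ✓
Only this pose fits every beam.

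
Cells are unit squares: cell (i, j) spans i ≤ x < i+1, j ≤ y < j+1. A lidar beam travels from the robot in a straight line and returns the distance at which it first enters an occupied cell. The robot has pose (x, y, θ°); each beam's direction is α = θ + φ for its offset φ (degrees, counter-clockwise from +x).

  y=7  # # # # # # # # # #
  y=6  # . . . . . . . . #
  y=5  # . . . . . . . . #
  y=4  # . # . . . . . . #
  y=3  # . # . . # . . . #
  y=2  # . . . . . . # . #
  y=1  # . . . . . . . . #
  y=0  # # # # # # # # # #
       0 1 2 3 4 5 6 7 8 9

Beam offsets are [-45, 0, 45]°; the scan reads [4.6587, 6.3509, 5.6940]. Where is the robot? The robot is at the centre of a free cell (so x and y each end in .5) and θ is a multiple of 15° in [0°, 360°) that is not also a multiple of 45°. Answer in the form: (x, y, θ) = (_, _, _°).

(x, y, θ) = (5.5, 6.5, 240°)

Enumerate (i+0.5, j+0.5, θ) over the 44 free cells and 16 admissible headings. For each, cast all 3 beams and compare to the given ranges.
  (8.5, 6.5, 285°): beam 1 = 6.3509 ≠ 4.6587 ✗
  (8.5, 2.5, 330°): beam 1 = 1.5529 ≠ 4.6587 ✗
  (1.5, 3.5, 330°): beam 1 = 2.5882 ≠ 4.6587 ✗
  (8.5, 1.5, 30°): beam 1 = 0.5176 ≠ 4.6587 ✗
  …
  (5.5, 6.5, 240°): r_1=4.6587, r_2=6.3509, r_3=5.6940 — all match ✓
Unique over the lattice → pose = (5.5, 6.5, 240°).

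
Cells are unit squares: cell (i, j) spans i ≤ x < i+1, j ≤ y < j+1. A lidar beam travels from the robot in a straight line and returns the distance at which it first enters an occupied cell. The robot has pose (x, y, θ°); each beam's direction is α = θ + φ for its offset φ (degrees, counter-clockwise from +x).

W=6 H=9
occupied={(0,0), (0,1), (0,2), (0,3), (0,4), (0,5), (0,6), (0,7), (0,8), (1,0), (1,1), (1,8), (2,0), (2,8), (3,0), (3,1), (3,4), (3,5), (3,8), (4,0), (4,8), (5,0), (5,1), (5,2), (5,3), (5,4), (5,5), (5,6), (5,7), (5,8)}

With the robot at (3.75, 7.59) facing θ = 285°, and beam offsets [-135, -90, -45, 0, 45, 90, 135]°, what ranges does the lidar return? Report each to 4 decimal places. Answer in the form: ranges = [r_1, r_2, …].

ranges = [0.8200, 2.8470, 5.5000, 4.8296, 1.4434, 1.2941, 0.4734]

beam 1: φ=-135°, α=150°
  dir = (cos 150°, sin 150°) = (-0.8660, 0.5000); from cell (3,7)
  next x-line at t=0.8660, next y-line at t=0.8200; Δt_x=1.1547, Δt_y=2.0000
    y: enter (3,8) at t=0.8200 ← occupied
  → r_1 = 0.8200
beam 2: φ=-90°, α=195°
  dir = (cos 195°, sin 195°) = (-0.9659, -0.2588); from cell (3,7)
  next x-line at t=0.7765, next y-line at t=2.2796; Δt_x=1.0353, Δt_y=3.8637
    x: enter (2,7) at t=0.7765
    x: enter (1,7) at t=1.8117
    y: enter (1,6) at t=2.2796
    x: enter (0,6) at t=2.8470 ← occupied
  → r_2 = 2.8470
beam 3: φ=-45°, α=240°
  dir = (cos 240°, sin 240°) = (-0.5000, -0.8660); from cell (3,7)
  next x-line at t=1.5000, next y-line at t=0.6813; Δt_x=2.0000, Δt_y=1.1547
    y: enter (3,6) at t=0.6813
    x: enter (2,6) at t=1.5000
    y: enter (2,5) at t=1.8360
    y: enter (2,4) at t=2.9907
    x: enter (1,4) at t=3.5000
    y: enter (1,3) at t=4.1454
    y: enter (1,2) at t=5.3001
    x: enter (0,2) at t=5.5000 ← occupied
  → r_3 = 5.5000
beam 4: φ=0°, α=285°
  dir = (cos 285°, sin 285°) = (0.2588, -0.9659); from cell (3,7)
  next x-line at t=0.9659, next y-line at t=0.6108; Δt_x=3.8637, Δt_y=1.0353
    y: enter (3,6) at t=0.6108
    x: enter (4,6) at t=0.9659
    y: enter (4,5) at t=1.6461
    y: enter (4,4) at t=2.6814
    y: enter (4,3) at t=3.7166
    y: enter (4,2) at t=4.7519
    x: enter (5,2) at t=4.8296 ← occupied
  → r_4 = 4.8296
beam 5: φ=45°, α=330°
  dir = (cos 330°, sin 330°) = (0.8660, -0.5000); from cell (3,7)
  next x-line at t=0.2887, next y-line at t=1.1800; Δt_x=1.1547, Δt_y=2.0000
    x: enter (4,7) at t=0.2887
    y: enter (4,6) at t=1.1800
    x: enter (5,6) at t=1.4434 ← occupied
  → r_5 = 1.4434
beam 6: φ=90°, α=15°
  dir = (cos 15°, sin 15°) = (0.9659, 0.2588); from cell (3,7)
  next x-line at t=0.2588, next y-line at t=1.5841; Δt_x=1.0353, Δt_y=3.8637
    x: enter (4,7) at t=0.2588
    x: enter (5,7) at t=1.2941 ← occupied
  → r_6 = 1.2941
beam 7: φ=135°, α=60°
  dir = (cos 60°, sin 60°) = (0.5000, 0.8660); from cell (3,7)
  next x-line at t=0.5000, next y-line at t=0.4734; Δt_x=2.0000, Δt_y=1.1547
    y: enter (3,8) at t=0.4734 ← occupied
  → r_7 = 0.4734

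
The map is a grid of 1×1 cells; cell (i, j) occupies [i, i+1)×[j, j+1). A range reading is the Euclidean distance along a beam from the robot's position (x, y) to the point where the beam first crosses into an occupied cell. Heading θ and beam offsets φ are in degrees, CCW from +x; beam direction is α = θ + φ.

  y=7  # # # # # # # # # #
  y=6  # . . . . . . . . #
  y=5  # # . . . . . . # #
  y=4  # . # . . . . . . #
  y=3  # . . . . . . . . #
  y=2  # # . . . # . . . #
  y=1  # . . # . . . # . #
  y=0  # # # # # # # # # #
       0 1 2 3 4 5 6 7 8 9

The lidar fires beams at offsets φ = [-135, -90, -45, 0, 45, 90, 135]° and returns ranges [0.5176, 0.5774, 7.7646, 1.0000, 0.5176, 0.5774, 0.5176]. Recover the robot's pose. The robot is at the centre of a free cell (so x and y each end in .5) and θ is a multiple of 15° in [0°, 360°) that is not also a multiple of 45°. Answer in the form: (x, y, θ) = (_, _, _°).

(x, y, θ) = (1.5, 6.5, 30°)

Candidates: 41 free-cell centres × 16 headings = 656 poses. Raycast each; keep the one whose scan matches to 4 dp.
  (2.5, 1.5, 300°): beam 1 = 1.5529 ≠ 0.5176 ✗
  (1.5, 3.5, 60°): beam 2 = 5.0000 ≠ 0.5774 ✗
  (8.5, 2.5, 150°): beam 2 = 1.0000 ≠ 0.5774 ✗
  …
  (1.5, 6.5, 30°): r_1=0.5176, r_2=0.5774, r_3=7.7646, r_4=1.0000, r_5=0.5176, r_6=0.5774, r_7=0.5176 — all match ✓
No second candidate reproduces the full scan.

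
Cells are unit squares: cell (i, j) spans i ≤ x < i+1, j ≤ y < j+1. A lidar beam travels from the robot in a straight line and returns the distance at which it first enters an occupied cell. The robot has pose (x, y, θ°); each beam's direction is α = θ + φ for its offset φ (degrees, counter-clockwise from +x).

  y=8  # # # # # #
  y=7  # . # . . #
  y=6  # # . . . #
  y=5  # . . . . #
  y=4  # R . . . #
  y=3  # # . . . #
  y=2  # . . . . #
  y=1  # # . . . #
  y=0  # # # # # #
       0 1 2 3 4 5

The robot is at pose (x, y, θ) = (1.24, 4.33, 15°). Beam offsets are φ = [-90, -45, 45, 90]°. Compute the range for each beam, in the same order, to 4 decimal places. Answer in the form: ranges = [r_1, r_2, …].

beam 1: φ=-90°, α=285°
  cosα=0.2588 sinα=-0.9659 | (1,4) | tMaxX 2.9364 tMaxY 0.3416 | tΔX 3.8637 tΔY 1.0353
    t=0.3416 [y] (1,3) — stop
  → r_1 = 0.3416
beam 2: φ=-45°, α=330°
  cosα=0.8660 sinα=-0.5000 | (1,4) | tMaxX 0.8776 tMaxY 0.6600 | tΔX 1.1547 tΔY 2.0000
    t=0.6600 [y] (1,3) — stop
  → r_2 = 0.6600
beam 3: φ=45°, α=60°
  cosα=0.5000 sinα=0.8660 | (1,4) | tMaxX 1.5200 tMaxY 0.7736 | tΔX 2.0000 tΔY 1.1547
    t=0.7736 [y] (1,5)
    t=1.5200 [x] (2,5)
    t=1.9283 [y] (2,6)
    t=3.0831 [y] (2,7) — stop
  → r_3 = 3.0831
beam 4: φ=90°, α=105°
  cosα=-0.2588 sinα=0.9659 | (1,4) | tMaxX 0.9273 tMaxY 0.6936 | tΔX 3.8637 tΔY 1.0353
    t=0.6936 [y] (1,5)
    t=0.9273 [x] (0,5) — stop
  → r_4 = 0.9273

ranges = [0.3416, 0.6600, 3.0831, 0.9273]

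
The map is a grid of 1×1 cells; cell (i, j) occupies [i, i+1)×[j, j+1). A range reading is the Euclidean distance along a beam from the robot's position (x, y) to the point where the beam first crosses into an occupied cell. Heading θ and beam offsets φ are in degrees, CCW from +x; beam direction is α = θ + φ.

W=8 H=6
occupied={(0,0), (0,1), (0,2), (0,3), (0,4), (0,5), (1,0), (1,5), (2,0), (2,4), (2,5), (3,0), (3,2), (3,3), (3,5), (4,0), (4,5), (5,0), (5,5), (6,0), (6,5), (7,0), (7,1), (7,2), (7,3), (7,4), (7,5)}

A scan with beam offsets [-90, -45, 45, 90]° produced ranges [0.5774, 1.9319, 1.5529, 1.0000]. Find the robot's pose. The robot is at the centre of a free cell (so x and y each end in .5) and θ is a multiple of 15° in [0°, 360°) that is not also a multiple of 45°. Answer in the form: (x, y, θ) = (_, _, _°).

Candidates: 21 free-cell centres × 16 headings = 336 poses. Raycast each; keep the one whose scan matches to 4 dp.
  (1.5, 4.5, 210°): beam 2 = 0.5176 ≠ 1.9319 ✗
  (1.5, 3.5, 75°): beam 1 = 1.5529 ≠ 0.5774 ✗
  (5.5, 1.5, 210°): beam 1 = 4.0415 ≠ 0.5774 ✗
  (6.5, 2.5, 165°): beam 1 = 1.9319 ≠ 0.5774 ✗
  …
  (1.5, 3.5, 300°): r_1=0.5774, r_2=1.9319, r_3=1.5529, r_4=1.0000 — all match ✓
No second candidate reproduces the full scan.

(x, y, θ) = (1.5, 3.5, 300°)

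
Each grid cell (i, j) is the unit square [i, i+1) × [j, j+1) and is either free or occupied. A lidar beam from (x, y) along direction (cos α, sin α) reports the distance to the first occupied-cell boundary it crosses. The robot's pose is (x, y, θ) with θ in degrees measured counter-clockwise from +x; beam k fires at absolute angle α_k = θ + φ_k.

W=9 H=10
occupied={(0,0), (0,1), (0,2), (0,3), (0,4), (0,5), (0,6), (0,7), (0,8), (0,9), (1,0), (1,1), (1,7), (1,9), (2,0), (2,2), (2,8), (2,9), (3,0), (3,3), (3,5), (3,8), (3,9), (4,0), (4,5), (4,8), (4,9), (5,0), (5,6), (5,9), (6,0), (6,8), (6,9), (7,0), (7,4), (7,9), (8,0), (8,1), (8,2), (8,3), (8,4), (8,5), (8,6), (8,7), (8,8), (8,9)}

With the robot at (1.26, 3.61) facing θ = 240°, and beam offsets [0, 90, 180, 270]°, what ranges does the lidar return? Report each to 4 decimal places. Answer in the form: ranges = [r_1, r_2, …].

beam 1: φ=0°, α=240°
  dir = (cos 240°, sin 240°) = (-0.5000, -0.8660); from cell (1,3)
  next x-line at t=0.5200, next y-line at t=0.7044; Δt_x=2.0000, Δt_y=1.1547
    x: enter (0,3) at t=0.5200 ← occupied
  → r_1 = 0.5200
beam 2: φ=90°, α=330°
  dir = (cos 330°, sin 330°) = (0.8660, -0.5000); from cell (1,3)
  next x-line at t=0.8545, next y-line at t=1.2200; Δt_x=1.1547, Δt_y=2.0000
    x: enter (2,3) at t=0.8545
    y: enter (2,2) at t=1.2200 ← occupied
  → r_2 = 1.2200
beam 3: φ=180°, α=60°
  dir = (cos 60°, sin 60°) = (0.5000, 0.8660); from cell (1,3)
  next x-line at t=1.4800, next y-line at t=0.4503; Δt_x=2.0000, Δt_y=1.1547
    y: enter (1,4) at t=0.4503
    x: enter (2,4) at t=1.4800
    y: enter (2,5) at t=1.6050
    y: enter (2,6) at t=2.7597
    x: enter (3,6) at t=3.4800
    y: enter (3,7) at t=3.9144
    y: enter (3,8) at t=5.0691 ← occupied
  → r_3 = 5.0691
beam 4: φ=270°, α=150°
  dir = (cos 150°, sin 150°) = (-0.8660, 0.5000); from cell (1,3)
  next x-line at t=0.3002, next y-line at t=0.7800; Δt_x=1.1547, Δt_y=2.0000
    x: enter (0,3) at t=0.3002 ← occupied
  → r_4 = 0.3002

ranges = [0.5200, 1.2200, 5.0691, 0.3002]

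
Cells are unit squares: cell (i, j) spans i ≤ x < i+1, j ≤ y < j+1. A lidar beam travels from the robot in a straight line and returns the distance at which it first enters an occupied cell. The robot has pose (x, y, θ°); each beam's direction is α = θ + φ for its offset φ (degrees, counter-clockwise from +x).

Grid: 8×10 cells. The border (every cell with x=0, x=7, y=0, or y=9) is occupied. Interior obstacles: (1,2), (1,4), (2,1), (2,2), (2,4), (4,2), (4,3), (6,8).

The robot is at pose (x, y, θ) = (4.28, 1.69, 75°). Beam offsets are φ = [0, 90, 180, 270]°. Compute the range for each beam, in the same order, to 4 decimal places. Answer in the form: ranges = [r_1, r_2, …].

beam 1: φ=0°, α=75°
  d=(0.2588,0.9659)  start (4,1)  tX=2.7819 tY=0.3209  stride 1/|dx|=3.8637 1/|dy|=1.0353
    cross y-line → (4,2), t=0.3209 (wall)
  → r_1 = 0.3209
beam 2: φ=90°, α=165°
  d=(-0.9659,0.2588)  start (4,1)  tX=0.2899 tY=1.1977  stride 1/|dx|=1.0353 1/|dy|=3.8637
    cross x-line → (3,1), t=0.2899
    cross y-line → (3,2), t=1.1977
    cross x-line → (2,2), t=1.3252 (wall)
  → r_2 = 1.3252
beam 3: φ=180°, α=255°
  d=(-0.2588,-0.9659)  start (4,1)  tX=1.0818 tY=0.7143  stride 1/|dx|=3.8637 1/|dy|=1.0353
    cross y-line → (4,0), t=0.7143 (wall)
  → r_3 = 0.7143
beam 4: φ=270°, α=345°
  d=(0.9659,-0.2588)  start (4,1)  tX=0.7454 tY=2.6660  stride 1/|dx|=1.0353 1/|dy|=3.8637
    cross x-line → (5,1), t=0.7454
    cross x-line → (6,1), t=1.7807
    cross y-line → (6,0), t=2.6660 (wall)
  → r_4 = 2.6660

ranges = [0.3209, 1.3252, 0.7143, 2.6660]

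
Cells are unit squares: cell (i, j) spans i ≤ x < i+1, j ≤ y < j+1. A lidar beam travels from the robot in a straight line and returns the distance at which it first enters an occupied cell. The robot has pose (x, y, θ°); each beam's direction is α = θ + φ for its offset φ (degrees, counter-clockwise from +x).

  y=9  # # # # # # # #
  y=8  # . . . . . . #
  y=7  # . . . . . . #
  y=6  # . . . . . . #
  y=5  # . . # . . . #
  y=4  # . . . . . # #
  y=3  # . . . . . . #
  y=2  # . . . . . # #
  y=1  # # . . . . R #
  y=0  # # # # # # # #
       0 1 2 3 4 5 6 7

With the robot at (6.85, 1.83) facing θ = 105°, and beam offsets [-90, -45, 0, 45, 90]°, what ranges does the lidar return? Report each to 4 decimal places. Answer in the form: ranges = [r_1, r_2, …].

ranges = [0.1553, 0.1963, 0.1760, 0.3400, 3.2069]

beam 1: φ=-90°, α=15°
  cosα=0.9659 sinα=0.2588 | (6,1) | tMaxX 0.1553 tMaxY 0.6568 | tΔX 1.0353 tΔY 3.8637
    t=0.1553 [x] (7,1) — stop
  → r_1 = 0.1553
beam 2: φ=-45°, α=60°
  cosα=0.5000 sinα=0.8660 | (6,1) | tMaxX 0.3000 tMaxY 0.1963 | tΔX 2.0000 tΔY 1.1547
    t=0.1963 [y] (6,2) — stop
  → r_2 = 0.1963
beam 3: φ=0°, α=105°
  cosα=-0.2588 sinα=0.9659 | (6,1) | tMaxX 3.2841 tMaxY 0.1760 | tΔX 3.8637 tΔY 1.0353
    t=0.1760 [y] (6,2) — stop
  → r_3 = 0.1760
beam 4: φ=45°, α=150°
  cosα=-0.8660 sinα=0.5000 | (6,1) | tMaxX 0.9815 tMaxY 0.3400 | tΔX 1.1547 tΔY 2.0000
    t=0.3400 [y] (6,2) — stop
  → r_4 = 0.3400
beam 5: φ=90°, α=195°
  cosα=-0.9659 sinα=-0.2588 | (6,1) | tMaxX 0.8800 tMaxY 3.2069 | tΔX 1.0353 tΔY 3.8637
    t=0.8800 [x] (5,1)
    t=1.9153 [x] (4,1)
    t=2.9505 [x] (3,1)
    t=3.2069 [y] (3,0) — stop
  → r_5 = 3.2069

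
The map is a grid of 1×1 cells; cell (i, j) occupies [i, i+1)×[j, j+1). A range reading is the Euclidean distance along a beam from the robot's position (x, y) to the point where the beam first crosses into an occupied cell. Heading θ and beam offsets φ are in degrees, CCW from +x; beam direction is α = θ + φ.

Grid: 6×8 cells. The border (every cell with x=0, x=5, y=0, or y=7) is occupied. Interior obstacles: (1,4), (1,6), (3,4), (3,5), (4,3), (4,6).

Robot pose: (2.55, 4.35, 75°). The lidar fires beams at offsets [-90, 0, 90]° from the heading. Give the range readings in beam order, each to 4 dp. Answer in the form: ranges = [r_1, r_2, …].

ranges = [0.4659, 2.7435, 0.5694]

beam 1: φ=-90°, α=345°
  cosα=0.9659 sinα=-0.2588 | (2,4) | tMaxX 0.4659 tMaxY 1.3523 | tΔX 1.0353 tΔY 3.8637
    t=0.4659 [x] (3,4) — stop
  → r_1 = 0.4659
beam 2: φ=0°, α=75°
  cosα=0.2588 sinα=0.9659 | (2,4) | tMaxX 1.7387 tMaxY 0.6729 | tΔX 3.8637 tΔY 1.0353
    t=0.6729 [y] (2,5)
    t=1.7082 [y] (2,6)
    t=1.7387 [x] (3,6)
    t=2.7435 [y] (3,7) — stop
  → r_2 = 2.7435
beam 3: φ=90°, α=165°
  cosα=-0.9659 sinα=0.2588 | (2,4) | tMaxX 0.5694 tMaxY 2.5114 | tΔX 1.0353 tΔY 3.8637
    t=0.5694 [x] (1,4) — stop
  → r_3 = 0.5694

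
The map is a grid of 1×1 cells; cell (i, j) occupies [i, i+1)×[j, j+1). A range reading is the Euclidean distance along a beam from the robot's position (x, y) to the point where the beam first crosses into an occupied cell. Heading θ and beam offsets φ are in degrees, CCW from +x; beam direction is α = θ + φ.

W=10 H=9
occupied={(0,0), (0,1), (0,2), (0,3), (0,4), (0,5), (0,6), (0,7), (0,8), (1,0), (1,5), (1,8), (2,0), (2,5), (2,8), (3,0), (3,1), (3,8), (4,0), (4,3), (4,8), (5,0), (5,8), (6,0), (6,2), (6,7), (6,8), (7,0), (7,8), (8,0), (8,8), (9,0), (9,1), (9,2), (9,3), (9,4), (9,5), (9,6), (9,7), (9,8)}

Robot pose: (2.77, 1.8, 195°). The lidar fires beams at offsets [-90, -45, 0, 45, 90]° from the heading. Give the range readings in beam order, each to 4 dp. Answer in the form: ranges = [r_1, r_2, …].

beam 1: φ=-90°, α=105°
  cosα=-0.2588 sinα=0.9659 | (2,1) | tMaxX 2.9751 tMaxY 0.2071 | tΔX 3.8637 tΔY 1.0353
    t=0.2071 [y] (2,2)
    t=1.2423 [y] (2,3)
    t=2.2776 [y] (2,4)
    t=2.9751 [x] (1,4)
    t=3.3129 [y] (1,5) — stop
  → r_1 = 3.3129
beam 2: φ=-45°, α=150°
  cosα=-0.8660 sinα=0.5000 | (2,1) | tMaxX 0.8891 tMaxY 0.4000 | tΔX 1.1547 tΔY 2.0000
    t=0.4000 [y] (2,2)
    t=0.8891 [x] (1,2)
    t=2.0438 [x] (0,2) — stop
  → r_2 = 2.0438
beam 3: φ=0°, α=195°
  cosα=-0.9659 sinα=-0.2588 | (2,1) | tMaxX 0.7972 tMaxY 3.0910 | tΔX 1.0353 tΔY 3.8637
    t=0.7972 [x] (1,1)
    t=1.8324 [x] (0,1) — stop
  → r_3 = 1.8324
beam 4: φ=45°, α=240°
  cosα=-0.5000 sinα=-0.8660 | (2,1) | tMaxX 1.5400 tMaxY 0.9238 | tΔX 2.0000 tΔY 1.1547
    t=0.9238 [y] (2,0) — stop
  → r_4 = 0.9238
beam 5: φ=90°, α=285°
  cosα=0.2588 sinα=-0.9659 | (2,1) | tMaxX 0.8887 tMaxY 0.8282 | tΔX 3.8637 tΔY 1.0353
    t=0.8282 [y] (2,0) — stop
  → r_5 = 0.8282

ranges = [3.3129, 2.0438, 1.8324, 0.9238, 0.8282]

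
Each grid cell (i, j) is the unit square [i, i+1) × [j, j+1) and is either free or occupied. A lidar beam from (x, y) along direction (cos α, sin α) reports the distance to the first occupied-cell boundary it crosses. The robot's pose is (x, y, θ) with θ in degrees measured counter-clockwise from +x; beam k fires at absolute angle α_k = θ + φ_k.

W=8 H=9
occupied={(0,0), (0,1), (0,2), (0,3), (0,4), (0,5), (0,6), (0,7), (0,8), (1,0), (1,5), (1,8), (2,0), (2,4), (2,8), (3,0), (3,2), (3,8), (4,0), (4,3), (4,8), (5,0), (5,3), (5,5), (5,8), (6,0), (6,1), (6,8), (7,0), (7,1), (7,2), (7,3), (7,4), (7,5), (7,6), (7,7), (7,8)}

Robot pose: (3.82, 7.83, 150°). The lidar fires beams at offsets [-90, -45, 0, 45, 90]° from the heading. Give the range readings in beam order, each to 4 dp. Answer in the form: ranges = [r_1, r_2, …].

beam 1: φ=-90°, α=60°
  d=(0.5000,0.8660)  start (3,7)  tX=0.3600 tY=0.1963  stride 1/|dx|=2.0000 1/|dy|=1.1547
    cross y-line → (3,8), t=0.1963 (wall)
  → r_1 = 0.1963
beam 2: φ=-45°, α=105°
  d=(-0.2588,0.9659)  start (3,7)  tX=3.1682 tY=0.1760  stride 1/|dx|=3.8637 1/|dy|=1.0353
    cross y-line → (3,8), t=0.1760 (wall)
  → r_2 = 0.1760
beam 3: φ=0°, α=150°
  d=(-0.8660,0.5000)  start (3,7)  tX=0.9469 tY=0.3400  stride 1/|dx|=1.1547 1/|dy|=2.0000
    cross y-line → (3,8), t=0.3400 (wall)
  → r_3 = 0.3400
beam 4: φ=45°, α=195°
  d=(-0.9659,-0.2588)  start (3,7)  tX=0.8489 tY=3.2069  stride 1/|dx|=1.0353 1/|dy|=3.8637
    cross x-line → (2,7), t=0.8489
    cross x-line → (1,7), t=1.8842
    cross x-line → (0,7), t=2.9195 (wall)
  → r_4 = 2.9195
beam 5: φ=90°, α=240°
  d=(-0.5000,-0.8660)  start (3,7)  tX=1.6400 tY=0.9584  stride 1/|dx|=2.0000 1/|dy|=1.1547
    cross y-line → (3,6), t=0.9584
    cross x-line → (2,6), t=1.6400
    cross y-line → (2,5), t=2.1131
    cross y-line → (2,4), t=3.2678 (wall)
  → r_5 = 3.2678

ranges = [0.1963, 0.1760, 0.3400, 2.9195, 3.2678]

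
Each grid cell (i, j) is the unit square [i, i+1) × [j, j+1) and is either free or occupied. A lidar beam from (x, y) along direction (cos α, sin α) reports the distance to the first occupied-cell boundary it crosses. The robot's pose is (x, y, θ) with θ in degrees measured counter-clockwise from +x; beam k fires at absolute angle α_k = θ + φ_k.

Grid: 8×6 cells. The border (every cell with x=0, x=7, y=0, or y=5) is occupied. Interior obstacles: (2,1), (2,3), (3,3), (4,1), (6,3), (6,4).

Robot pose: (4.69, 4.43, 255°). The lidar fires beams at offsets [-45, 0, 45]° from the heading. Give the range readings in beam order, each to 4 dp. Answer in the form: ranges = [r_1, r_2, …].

beam 1: φ=-45°, α=210°
  dir = (cos 210°, sin 210°) = (-0.8660, -0.5000); from cell (4,4)
  next x-line at t=0.7967, next y-line at t=0.8600; Δt_x=1.1547, Δt_y=2.0000
    x: enter (3,4) at t=0.7967
    y: enter (3,3) at t=0.8600 ← occupied
  → r_1 = 0.8600
beam 2: φ=0°, α=255°
  dir = (cos 255°, sin 255°) = (-0.2588, -0.9659); from cell (4,4)
  next x-line at t=2.6660, next y-line at t=0.4452; Δt_x=3.8637, Δt_y=1.0353
    y: enter (4,3) at t=0.4452
    y: enter (4,2) at t=1.4804
    y: enter (4,1) at t=2.5157 ← occupied
  → r_2 = 2.5157
beam 3: φ=45°, α=300°
  dir = (cos 300°, sin 300°) = (0.5000, -0.8660); from cell (4,4)
  next x-line at t=0.6200, next y-line at t=0.4965; Δt_x=2.0000, Δt_y=1.1547
    y: enter (4,3) at t=0.4965
    x: enter (5,3) at t=0.6200
    y: enter (5,2) at t=1.6512
    x: enter (6,2) at t=2.6200
    y: enter (6,1) at t=2.8059
    y: enter (6,0) at t=3.9606 ← occupied
  → r_3 = 3.9606

ranges = [0.8600, 2.5157, 3.9606]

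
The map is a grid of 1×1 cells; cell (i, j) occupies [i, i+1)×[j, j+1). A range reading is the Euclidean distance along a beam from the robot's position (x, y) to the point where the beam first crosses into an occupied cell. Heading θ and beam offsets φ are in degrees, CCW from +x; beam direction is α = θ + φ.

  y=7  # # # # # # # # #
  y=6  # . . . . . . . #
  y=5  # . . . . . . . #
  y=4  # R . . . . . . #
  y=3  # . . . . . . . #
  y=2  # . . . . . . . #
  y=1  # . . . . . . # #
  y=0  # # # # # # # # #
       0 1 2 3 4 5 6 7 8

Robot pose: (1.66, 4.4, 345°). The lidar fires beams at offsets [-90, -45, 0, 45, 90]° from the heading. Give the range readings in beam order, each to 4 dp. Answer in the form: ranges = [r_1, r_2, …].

beam 1: φ=-90°, α=255°
  direction (-0.2588, -0.9659); cell (1,4); t to first gridline: x 2.5500, y 0.4141 (then +3.8637 / +1.0353)
    (1,3) via y @ 0.4141
    (1,2) via y @ 1.4494
    (1,1) via y @ 2.4847
    (0,1) via x @ 2.5500  # hit
  → r_1 = 2.5500
beam 2: φ=-45°, α=300°
  direction (0.5000, -0.8660); cell (1,4); t to first gridline: x 0.6800, y 0.4619 (then +2.0000 / +1.1547)
    (1,3) via y @ 0.4619
    (2,3) via x @ 0.6800
    (2,2) via y @ 1.6166
    (3,2) via x @ 2.6800
    (3,1) via y @ 2.7713
    (3,0) via y @ 3.9260  # hit
  → r_2 = 3.9260
beam 3: φ=0°, α=345°
  direction (0.9659, -0.2588); cell (1,4); t to first gridline: x 0.3520, y 1.5455 (then +1.0353 / +3.8637)
    (2,4) via x @ 0.3520
    (3,4) via x @ 1.3873
    (3,3) via y @ 1.5455
    (4,3) via x @ 2.4225
    (5,3) via x @ 3.4578
    (6,3) via x @ 4.4931
    (6,2) via y @ 5.4092
    (7,2) via x @ 5.5284
    (8,2) via x @ 6.5637  # hit
  → r_3 = 6.5637
beam 4: φ=45°, α=30°
  direction (0.8660, 0.5000); cell (1,4); t to first gridline: x 0.3926, y 1.2000 (then +1.1547 / +2.0000)
    (2,4) via x @ 0.3926
    (2,5) via y @ 1.2000
    (3,5) via x @ 1.5473
    (4,5) via x @ 2.7020
    (4,6) via y @ 3.2000
    (5,6) via x @ 3.8567
    (6,6) via x @ 5.0114
    (6,7) via y @ 5.2000  # hit
  → r_4 = 5.2000
beam 5: φ=90°, α=75°
  direction (0.2588, 0.9659); cell (1,4); t to first gridline: x 1.3137, y 0.6212 (then +3.8637 / +1.0353)
    (1,5) via y @ 0.6212
    (2,5) via x @ 1.3137
    (2,6) via y @ 1.6564
    (2,7) via y @ 2.6917  # hit
  → r_5 = 2.6917

ranges = [2.5500, 3.9260, 6.5637, 5.2000, 2.6917]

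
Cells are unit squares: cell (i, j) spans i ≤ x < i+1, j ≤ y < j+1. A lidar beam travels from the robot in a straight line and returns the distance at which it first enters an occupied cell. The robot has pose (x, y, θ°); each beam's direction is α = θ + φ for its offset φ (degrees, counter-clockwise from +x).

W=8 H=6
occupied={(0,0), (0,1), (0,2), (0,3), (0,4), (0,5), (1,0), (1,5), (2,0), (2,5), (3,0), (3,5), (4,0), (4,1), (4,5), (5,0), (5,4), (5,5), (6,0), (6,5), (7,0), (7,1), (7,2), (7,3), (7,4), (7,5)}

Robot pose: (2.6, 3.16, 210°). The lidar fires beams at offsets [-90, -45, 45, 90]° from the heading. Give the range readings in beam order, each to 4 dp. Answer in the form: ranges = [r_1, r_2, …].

ranges = [2.1246, 1.6564, 2.2362, 2.4942]

beam 1: φ=-90°, α=120°
  direction (-0.5000, 0.8660); cell (2,3); t to first gridline: x 1.2000, y 0.9699 (then +2.0000 / +1.1547)
    (2,4) via y @ 0.9699
    (1,4) via x @ 1.2000
    (1,5) via y @ 2.1246  # hit
  → r_1 = 2.1246
beam 2: φ=-45°, α=165°
  direction (-0.9659, 0.2588); cell (2,3); t to first gridline: x 0.6212, y 3.2455 (then +1.0353 / +3.8637)
    (1,3) via x @ 0.6212
    (0,3) via x @ 1.6564  # hit
  → r_2 = 1.6564
beam 3: φ=45°, α=255°
  direction (-0.2588, -0.9659); cell (2,3); t to first gridline: x 2.3182, y 0.1656 (then +3.8637 / +1.0353)
    (2,2) via y @ 0.1656
    (2,1) via y @ 1.2009
    (2,0) via y @ 2.2362  # hit
  → r_3 = 2.2362
beam 4: φ=90°, α=300°
  direction (0.5000, -0.8660); cell (2,3); t to first gridline: x 0.8000, y 0.1848 (then +2.0000 / +1.1547)
    (2,2) via y @ 0.1848
    (3,2) via x @ 0.8000
    (3,1) via y @ 1.3395
    (3,0) via y @ 2.4942  # hit
  → r_4 = 2.4942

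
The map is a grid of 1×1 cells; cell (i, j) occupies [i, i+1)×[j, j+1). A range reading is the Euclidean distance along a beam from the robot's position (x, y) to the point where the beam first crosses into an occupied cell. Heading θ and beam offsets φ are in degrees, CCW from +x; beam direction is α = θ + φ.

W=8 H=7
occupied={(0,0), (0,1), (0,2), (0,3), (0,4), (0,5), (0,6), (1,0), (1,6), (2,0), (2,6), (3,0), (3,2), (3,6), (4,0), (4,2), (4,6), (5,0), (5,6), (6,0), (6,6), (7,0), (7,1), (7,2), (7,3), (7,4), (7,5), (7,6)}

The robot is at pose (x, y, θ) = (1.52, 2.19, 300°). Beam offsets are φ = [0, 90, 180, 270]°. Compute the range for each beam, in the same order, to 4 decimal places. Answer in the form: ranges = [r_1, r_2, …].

beam 1: φ=0°, α=300°
  cosα=0.5000 sinα=-0.8660 | (1,2) | tMaxX 0.9600 tMaxY 0.2194 | tΔX 2.0000 tΔY 1.1547
    t=0.2194 [y] (1,1)
    t=0.9600 [x] (2,1)
    t=1.3741 [y] (2,0) — stop
  → r_1 = 1.3741
beam 2: φ=90°, α=30°
  cosα=0.8660 sinα=0.5000 | (1,2) | tMaxX 0.5543 tMaxY 1.6200 | tΔX 1.1547 tΔY 2.0000
    t=0.5543 [x] (2,2)
    t=1.6200 [y] (2,3)
    t=1.7090 [x] (3,3)
    t=2.8637 [x] (4,3)
    t=3.6200 [y] (4,4)
    t=4.0184 [x] (5,4)
    t=5.1731 [x] (6,4)
    t=5.6200 [y] (6,5)
    t=6.3278 [x] (7,5) — stop
  → r_2 = 6.3278
beam 3: φ=180°, α=120°
  cosα=-0.5000 sinα=0.8660 | (1,2) | tMaxX 1.0400 tMaxY 0.9353 | tΔX 2.0000 tΔY 1.1547
    t=0.9353 [y] (1,3)
    t=1.0400 [x] (0,3) — stop
  → r_3 = 1.0400
beam 4: φ=270°, α=210°
  cosα=-0.8660 sinα=-0.5000 | (1,2) | tMaxX 0.6004 tMaxY 0.3800 | tΔX 1.1547 tΔY 2.0000
    t=0.3800 [y] (1,1)
    t=0.6004 [x] (0,1) — stop
  → r_4 = 0.6004

ranges = [1.3741, 6.3278, 1.0400, 0.6004]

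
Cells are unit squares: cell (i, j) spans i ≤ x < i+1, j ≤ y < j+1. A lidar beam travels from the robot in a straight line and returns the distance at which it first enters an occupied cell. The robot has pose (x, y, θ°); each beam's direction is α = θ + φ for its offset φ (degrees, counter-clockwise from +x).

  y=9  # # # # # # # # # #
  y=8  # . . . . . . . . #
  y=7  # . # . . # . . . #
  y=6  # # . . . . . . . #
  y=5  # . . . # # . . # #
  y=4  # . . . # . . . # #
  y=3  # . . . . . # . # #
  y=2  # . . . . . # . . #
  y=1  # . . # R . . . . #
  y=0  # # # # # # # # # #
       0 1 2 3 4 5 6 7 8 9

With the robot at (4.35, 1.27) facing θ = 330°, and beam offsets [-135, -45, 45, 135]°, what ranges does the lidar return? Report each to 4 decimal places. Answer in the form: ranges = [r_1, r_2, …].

ranges = [0.3623, 0.2795, 4.8140, 5.9321]

beam 1: φ=-135°, α=195°
  d=(-0.9659,-0.2588)  start (4,1)  tX=0.3623 tY=1.0432  stride 1/|dx|=1.0353 1/|dy|=3.8637
    cross x-line → (3,1), t=0.3623 (wall)
  → r_1 = 0.3623
beam 2: φ=-45°, α=285°
  d=(0.2588,-0.9659)  start (4,1)  tX=2.5114 tY=0.2795  stride 1/|dx|=3.8637 1/|dy|=1.0353
    cross y-line → (4,0), t=0.2795 (wall)
  → r_2 = 0.2795
beam 3: φ=45°, α=15°
  d=(0.9659,0.2588)  start (4,1)  tX=0.6729 tY=2.8205  stride 1/|dx|=1.0353 1/|dy|=3.8637
    cross x-line → (5,1), t=0.6729
    cross x-line → (6,1), t=1.7082
    cross x-line → (7,1), t=2.7435
    cross y-line → (7,2), t=2.8205
    cross x-line → (8,2), t=3.7788
    cross x-line → (9,2), t=4.8140 (wall)
  → r_3 = 4.8140
beam 4: φ=135°, α=105°
  d=(-0.2588,0.9659)  start (4,1)  tX=1.3523 tY=0.7558  stride 1/|dx|=3.8637 1/|dy|=1.0353
    cross y-line → (4,2), t=0.7558
    cross x-line → (3,2), t=1.3523
    cross y-line → (3,3), t=1.7910
    cross y-line → (3,4), t=2.8263
    cross y-line → (3,5), t=3.8616
    cross y-line → (3,6), t=4.8969
    cross x-line → (2,6), t=5.2160
    cross y-line → (2,7), t=5.9321 (wall)
  → r_4 = 5.9321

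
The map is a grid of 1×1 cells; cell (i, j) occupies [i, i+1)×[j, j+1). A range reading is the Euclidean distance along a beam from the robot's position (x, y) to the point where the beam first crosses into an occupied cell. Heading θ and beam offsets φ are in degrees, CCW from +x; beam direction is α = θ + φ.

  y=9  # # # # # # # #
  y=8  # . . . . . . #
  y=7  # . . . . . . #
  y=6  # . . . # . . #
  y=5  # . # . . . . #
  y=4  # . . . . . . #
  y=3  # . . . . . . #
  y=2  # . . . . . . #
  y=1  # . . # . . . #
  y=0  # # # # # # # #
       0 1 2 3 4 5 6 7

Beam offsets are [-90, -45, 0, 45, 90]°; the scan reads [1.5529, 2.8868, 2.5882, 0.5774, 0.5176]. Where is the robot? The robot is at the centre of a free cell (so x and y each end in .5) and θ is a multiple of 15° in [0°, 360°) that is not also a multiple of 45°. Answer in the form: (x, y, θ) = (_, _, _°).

(x, y, θ) = (5.5, 6.5, 105°)

The pose lattice has 45·16 = 720 candidates. Test each by forward raycasting.
  (5.5, 7.5, 345°): beam 1 = 5.7956 ≠ 1.5529 ✗
  (6.5, 8.5, 75°): beam 1 = 0.5176 ≠ 1.5529 ✗
  (6.5, 3.5, 300°): beam 1 = 3.0000 ≠ 1.5529 ✗
  (3.5, 8.5, 210°): beam 1 = 0.5774 ≠ 1.5529 ✗
  (3.5, 5.5, 330°): beam 1 = 5.0000 ≠ 1.5529 ✗
  …
  (5.5, 6.5, 105°): r_1=1.5529, r_2=2.8868, r_3=2.5882, r_4=0.5774, r_5=0.5176 — all match ✓
Only this pose fits every beam.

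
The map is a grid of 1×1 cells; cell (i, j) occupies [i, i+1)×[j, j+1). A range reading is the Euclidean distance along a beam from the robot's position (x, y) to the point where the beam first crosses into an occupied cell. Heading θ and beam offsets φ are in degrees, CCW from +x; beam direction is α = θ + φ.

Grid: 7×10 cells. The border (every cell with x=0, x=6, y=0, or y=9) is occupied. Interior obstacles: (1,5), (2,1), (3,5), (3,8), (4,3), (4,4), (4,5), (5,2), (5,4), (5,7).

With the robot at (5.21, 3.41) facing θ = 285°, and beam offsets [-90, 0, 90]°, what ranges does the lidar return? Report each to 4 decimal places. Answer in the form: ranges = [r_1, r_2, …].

beam 1: φ=-90°, α=195°
  direction (-0.9659, -0.2588); cell (5,3); t to first gridline: x 0.2174, y 1.5841 (then +1.0353 / +3.8637)
    (4,3) via x @ 0.2174  # hit
  → r_1 = 0.2174
beam 2: φ=0°, α=285°
  direction (0.2588, -0.9659); cell (5,3); t to first gridline: x 3.0523, y 0.4245 (then +3.8637 / +1.0353)
    (5,2) via y @ 0.4245  # hit
  → r_2 = 0.4245
beam 3: φ=90°, α=15°
  direction (0.9659, 0.2588); cell (5,3); t to first gridline: x 0.8179, y 2.2796 (then +1.0353 / +3.8637)
    (6,3) via x @ 0.8179  # hit
  → r_3 = 0.8179

ranges = [0.2174, 0.4245, 0.8179]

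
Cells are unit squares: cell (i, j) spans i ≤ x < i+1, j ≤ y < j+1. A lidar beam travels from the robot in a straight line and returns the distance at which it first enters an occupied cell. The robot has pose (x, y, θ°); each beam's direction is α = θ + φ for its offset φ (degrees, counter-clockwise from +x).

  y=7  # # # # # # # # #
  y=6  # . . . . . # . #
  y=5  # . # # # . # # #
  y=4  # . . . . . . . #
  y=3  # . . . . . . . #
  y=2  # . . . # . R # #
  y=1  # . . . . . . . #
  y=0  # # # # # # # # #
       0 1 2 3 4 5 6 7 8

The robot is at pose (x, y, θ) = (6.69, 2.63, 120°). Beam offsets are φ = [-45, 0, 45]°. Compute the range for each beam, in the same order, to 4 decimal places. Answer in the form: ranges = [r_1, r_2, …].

beam 1: φ=-45°, α=75°
  cosα=0.2588 sinα=0.9659 | (6,2) | tMaxX 1.1977 tMaxY 0.3831 | tΔX 3.8637 tΔY 1.0353
    t=0.3831 [y] (6,3)
    t=1.1977 [x] (7,3)
    t=1.4183 [y] (7,4)
    t=2.4536 [y] (7,5) — stop
  → r_1 = 2.4536
beam 2: φ=0°, α=120°
  cosα=-0.5000 sinα=0.8660 | (6,2) | tMaxX 1.3800 tMaxY 0.4272 | tΔX 2.0000 tΔY 1.1547
    t=0.4272 [y] (6,3)
    t=1.3800 [x] (5,3)
    t=1.5819 [y] (5,4)
    t=2.7366 [y] (5,5)
    t=3.3800 [x] (4,5) — stop
  → r_2 = 3.3800
beam 3: φ=45°, α=165°
  cosα=-0.9659 sinα=0.2588 | (6,2) | tMaxX 0.7143 tMaxY 1.4296 | tΔX 1.0353 tΔY 3.8637
    t=0.7143 [x] (5,2)
    t=1.4296 [y] (5,3)
    t=1.7496 [x] (4,3)
    t=2.7849 [x] (3,3)
    t=3.8202 [x] (2,3)
    t=4.8554 [x] (1,3)
    t=5.2933 [y] (1,4)
    t=5.8907 [x] (0,4) — stop
  → r_3 = 5.8907

ranges = [2.4536, 3.3800, 5.8907]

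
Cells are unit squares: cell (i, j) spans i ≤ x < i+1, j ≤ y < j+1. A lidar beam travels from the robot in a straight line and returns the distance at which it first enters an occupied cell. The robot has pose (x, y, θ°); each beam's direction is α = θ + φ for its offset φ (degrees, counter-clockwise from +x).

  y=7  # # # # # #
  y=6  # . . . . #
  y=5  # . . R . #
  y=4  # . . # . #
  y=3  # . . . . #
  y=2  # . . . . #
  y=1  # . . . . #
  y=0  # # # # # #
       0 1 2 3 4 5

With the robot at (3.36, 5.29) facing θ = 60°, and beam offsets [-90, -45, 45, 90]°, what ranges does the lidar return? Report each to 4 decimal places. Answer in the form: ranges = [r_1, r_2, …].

beam 1: φ=-90°, α=330°
  cosα=0.8660 sinα=-0.5000 | (3,5) | tMaxX 0.7390 tMaxY 0.5800 | tΔX 1.1547 tΔY 2.0000
    t=0.5800 [y] (3,4) — stop
  → r_1 = 0.5800
beam 2: φ=-45°, α=15°
  cosα=0.9659 sinα=0.2588 | (3,5) | tMaxX 0.6626 tMaxY 2.7432 | tΔX 1.0353 tΔY 3.8637
    t=0.6626 [x] (4,5)
    t=1.6979 [x] (5,5) — stop
  → r_2 = 1.6979
beam 3: φ=45°, α=105°
  cosα=-0.2588 sinα=0.9659 | (3,5) | tMaxX 1.3909 tMaxY 0.7350 | tΔX 3.8637 tΔY 1.0353
    t=0.7350 [y] (3,6)
    t=1.3909 [x] (2,6)
    t=1.7703 [y] (2,7) — stop
  → r_3 = 1.7703
beam 4: φ=90°, α=150°
  cosα=-0.8660 sinα=0.5000 | (3,5) | tMaxX 0.4157 tMaxY 1.4200 | tΔX 1.1547 tΔY 2.0000
    t=0.4157 [x] (2,5)
    t=1.4200 [y] (2,6)
    t=1.5704 [x] (1,6)
    t=2.7251 [x] (0,6) — stop
  → r_4 = 2.7251

ranges = [0.5800, 1.6979, 1.7703, 2.7251]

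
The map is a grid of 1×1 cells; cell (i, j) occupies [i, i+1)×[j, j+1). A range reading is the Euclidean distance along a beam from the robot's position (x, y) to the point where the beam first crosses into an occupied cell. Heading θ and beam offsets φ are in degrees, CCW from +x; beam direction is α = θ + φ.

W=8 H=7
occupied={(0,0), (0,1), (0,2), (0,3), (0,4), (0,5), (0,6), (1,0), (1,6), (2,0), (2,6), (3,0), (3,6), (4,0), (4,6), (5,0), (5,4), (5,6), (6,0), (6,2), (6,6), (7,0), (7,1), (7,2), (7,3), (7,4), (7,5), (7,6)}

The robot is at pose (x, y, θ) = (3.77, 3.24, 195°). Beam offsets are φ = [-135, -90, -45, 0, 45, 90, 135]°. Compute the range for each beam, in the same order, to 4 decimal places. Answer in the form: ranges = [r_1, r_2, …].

ranges = [3.1870, 2.8574, 3.1985, 2.8677, 2.5865, 2.3190, 3.7297]

beam 1: φ=-135°, α=60°
  cosα=0.5000 sinα=0.8660 | (3,3) | tMaxX 0.4600 tMaxY 0.8776 | tΔX 2.0000 tΔY 1.1547
    t=0.4600 [x] (4,3)
    t=0.8776 [y] (4,4)
    t=2.0323 [y] (4,5)
    t=2.4600 [x] (5,5)
    t=3.1870 [y] (5,6) — stop
  → r_1 = 3.1870
beam 2: φ=-90°, α=105°
  cosα=-0.2588 sinα=0.9659 | (3,3) | tMaxX 2.9751 tMaxY 0.7868 | tΔX 3.8637 tΔY 1.0353
    t=0.7868 [y] (3,4)
    t=1.8221 [y] (3,5)
    t=2.8574 [y] (3,6) — stop
  → r_2 = 2.8574
beam 3: φ=-45°, α=150°
  cosα=-0.8660 sinα=0.5000 | (3,3) | tMaxX 0.8891 tMaxY 1.5200 | tΔX 1.1547 tΔY 2.0000
    t=0.8891 [x] (2,3)
    t=1.5200 [y] (2,4)
    t=2.0438 [x] (1,4)
    t=3.1985 [x] (0,4) — stop
  → r_3 = 3.1985
beam 4: φ=0°, α=195°
  cosα=-0.9659 sinα=-0.2588 | (3,3) | tMaxX 0.7972 tMaxY 0.9273 | tΔX 1.0353 tΔY 3.8637
    t=0.7972 [x] (2,3)
    t=0.9273 [y] (2,2)
    t=1.8324 [x] (1,2)
    t=2.8677 [x] (0,2) — stop
  → r_4 = 2.8677
beam 5: φ=45°, α=240°
  cosα=-0.5000 sinα=-0.8660 | (3,3) | tMaxX 1.5400 tMaxY 0.2771 | tΔX 2.0000 tΔY 1.1547
    t=0.2771 [y] (3,2)
    t=1.4318 [y] (3,1)
    t=1.5400 [x] (2,1)
    t=2.5865 [y] (2,0) — stop
  → r_5 = 2.5865
beam 6: φ=90°, α=285°
  cosα=0.2588 sinα=-0.9659 | (3,3) | tMaxX 0.8887 tMaxY 0.2485 | tΔX 3.8637 tΔY 1.0353
    t=0.2485 [y] (3,2)
    t=0.8887 [x] (4,2)
    t=1.2837 [y] (4,1)
    t=2.3190 [y] (4,0) — stop
  → r_6 = 2.3190
beam 7: φ=135°, α=330°
  cosα=0.8660 sinα=-0.5000 | (3,3) | tMaxX 0.2656 tMaxY 0.4800 | tΔX 1.1547 tΔY 2.0000
    t=0.2656 [x] (4,3)
    t=0.4800 [y] (4,2)
    t=1.4203 [x] (5,2)
    t=2.4800 [y] (5,1)
    t=2.5750 [x] (6,1)
    t=3.7297 [x] (7,1) — stop
  → r_7 = 3.7297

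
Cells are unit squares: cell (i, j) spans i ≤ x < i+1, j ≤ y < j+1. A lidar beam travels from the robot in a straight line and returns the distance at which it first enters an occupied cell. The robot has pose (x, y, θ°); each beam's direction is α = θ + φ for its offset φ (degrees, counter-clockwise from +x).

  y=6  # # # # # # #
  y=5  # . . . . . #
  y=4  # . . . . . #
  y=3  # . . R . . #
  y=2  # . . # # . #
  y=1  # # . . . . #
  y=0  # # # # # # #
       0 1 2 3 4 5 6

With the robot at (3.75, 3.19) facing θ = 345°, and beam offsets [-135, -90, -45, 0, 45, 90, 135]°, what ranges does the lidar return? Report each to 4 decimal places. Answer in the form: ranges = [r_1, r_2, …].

beam 1: φ=-135°, α=210°
  d=(-0.8660,-0.5000)  start (3,3)  tX=0.8660 tY=0.3800  stride 1/|dx|=1.1547 1/|dy|=2.0000
    cross y-line → (3,2), t=0.3800 (wall)
  → r_1 = 0.3800
beam 2: φ=-90°, α=255°
  d=(-0.2588,-0.9659)  start (3,3)  tX=2.8978 tY=0.1967  stride 1/|dx|=3.8637 1/|dy|=1.0353
    cross y-line → (3,2), t=0.1967 (wall)
  → r_2 = 0.1967
beam 3: φ=-45°, α=300°
  d=(0.5000,-0.8660)  start (3,3)  tX=0.5000 tY=0.2194  stride 1/|dx|=2.0000 1/|dy|=1.1547
    cross y-line → (3,2), t=0.2194 (wall)
  → r_3 = 0.2194
beam 4: φ=0°, α=345°
  d=(0.9659,-0.2588)  start (3,3)  tX=0.2588 tY=0.7341  stride 1/|dx|=1.0353 1/|dy|=3.8637
    cross x-line → (4,3), t=0.2588
    cross y-line → (4,2), t=0.7341 (wall)
  → r_4 = 0.7341
beam 5: φ=45°, α=30°
  d=(0.8660,0.5000)  start (3,3)  tX=0.2887 tY=1.6200  stride 1/|dx|=1.1547 1/|dy|=2.0000
    cross x-line → (4,3), t=0.2887
    cross x-line → (5,3), t=1.4434
    cross y-line → (5,4), t=1.6200
    cross x-line → (6,4), t=2.5981 (wall)
  → r_5 = 2.5981
beam 6: φ=90°, α=75°
  d=(0.2588,0.9659)  start (3,3)  tX=0.9659 tY=0.8386  stride 1/|dx|=3.8637 1/|dy|=1.0353
    cross y-line → (3,4), t=0.8386
    cross x-line → (4,4), t=0.9659
    cross y-line → (4,5), t=1.8738
    cross y-line → (4,6), t=2.9091 (wall)
  → r_6 = 2.9091
beam 7: φ=135°, α=120°
  d=(-0.5000,0.8660)  start (3,3)  tX=1.5000 tY=0.9353  stride 1/|dx|=2.0000 1/|dy|=1.1547
    cross y-line → (3,4), t=0.9353
    cross x-line → (2,4), t=1.5000
    cross y-line → (2,5), t=2.0900
    cross y-line → (2,6), t=3.2447 (wall)
  → r_7 = 3.2447

ranges = [0.3800, 0.1967, 0.2194, 0.7341, 2.5981, 2.9091, 3.2447]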